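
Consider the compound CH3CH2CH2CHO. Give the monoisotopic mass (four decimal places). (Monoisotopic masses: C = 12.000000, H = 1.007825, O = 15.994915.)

72.0575

Element totals:
  C: 4
  H: 8
  O: 1
Molecular formula: C4H8O.
  M = 4(12.0) + 8(1.007825) + 15.994915
    = 48.000000 + 8.062600 + 15.994915 = 72.057515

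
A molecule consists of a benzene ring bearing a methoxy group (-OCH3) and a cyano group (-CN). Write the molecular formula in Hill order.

Atom tally by fragment:
  benzene ring core → C:6 H:6
  (− 2 ring H displaced by substituents)
  + OCH3 → C:1 H:3 O:1
  + CN → C:1 N:1
Element totals:
  C: 8
  H: 7
  N: 1
  O: 1

C8H7NO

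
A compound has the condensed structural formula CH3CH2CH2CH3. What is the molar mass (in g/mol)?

58.12 g/mol

Element totals:
  C: 4
  H: 10
Molecular formula: C4H10.
  M = 4(12.011) + 10(1.008)
    = 48.044 + 10.080 = 58.124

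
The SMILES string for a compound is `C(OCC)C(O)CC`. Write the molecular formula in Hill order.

C6H14O2

Atom tally by fragment:
  C2H5OCH2 → C:3 H:7 O:1
  CH(OH) → C:1 H:2 O:1
  CH2 → C:1 H:2
  CH3 → C:1 H:3
Element totals:
  C: 6
  H: 14
  O: 2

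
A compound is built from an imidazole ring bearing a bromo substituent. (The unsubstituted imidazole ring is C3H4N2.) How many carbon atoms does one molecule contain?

3

Atom tally by fragment:
  imidazole ring core → C:3 H:4 N:2
  (− 1 ring H displaced by substituents)
  + Br → Br:1
Element totals:
  C: 3
  H: 3
  Br: 1
  N: 2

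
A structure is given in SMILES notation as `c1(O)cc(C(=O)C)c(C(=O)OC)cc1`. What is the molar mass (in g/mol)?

194.19 g/mol

Atom tally by fragment:
  benzene ring core → C:6 H:6
  (− 3 ring H displaced by substituents)
  + OH → O:1 H:1
  + COCH3 → C:2 H:3 O:1
  + COOCH3 → C:2 H:3 O:2
Element totals:
  C: 10
  H: 10
  O: 4
Molecular formula: C10H10O4.
  M = 10(12.011) + 10(1.008) + 4(15.999)
    = 120.110 + 10.080 + 63.996 = 194.186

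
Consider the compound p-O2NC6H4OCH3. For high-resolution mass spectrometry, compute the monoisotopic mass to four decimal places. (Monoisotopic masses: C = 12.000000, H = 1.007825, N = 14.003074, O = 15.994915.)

Element totals:
  C: 7
  H: 7
  N: 1
  O: 3
Molecular formula: C7H7NO3.
  M = 7(12.0) + 7(1.007825) + 14.003074 + 3(15.994915)
    = 84.000000 + 7.054775 + 14.003074 + 47.984745 = 153.042594

153.0426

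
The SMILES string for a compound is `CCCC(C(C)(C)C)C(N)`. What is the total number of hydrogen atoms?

Atom tally by fragment:
  CH3 → C:1 H:3
  CH2 → C:1 H:2
  CH2 → C:1 H:2
  CH(C(CH3)3) → C:5 H:10
  CH2NH2 → C:1 H:4 N:1
Element totals:
  C: 9
  H: 21
  N: 1

21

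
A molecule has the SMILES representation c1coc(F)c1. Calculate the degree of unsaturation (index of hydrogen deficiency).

Atom tally by fragment:
  furan ring core → C:4 H:4 O:1
  (− 1 ring H displaced by substituents)
  + F → F:1
Element totals:
  C: 4
  H: 3
  F: 1
  O: 1
Molecular formula: C4H3FO.
DoU = (2C + 2 + N − H − X) / 2 = (2·4 + 2 + 0 − 3 − 1) / 2 = 3.

3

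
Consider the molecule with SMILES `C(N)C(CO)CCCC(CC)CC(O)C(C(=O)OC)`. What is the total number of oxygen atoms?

4

Atom tally by fragment:
  H2NCH2 → C:1 H:4 N:1
  CH(CH2OH) → C:2 H:4 O:1
  CH2 → C:1 H:2
  CH2 → C:1 H:2
  CH2 → C:1 H:2
  CH(C2H5) → C:3 H:6
  CH2 → C:1 H:2
  CH(OH) → C:1 H:2 O:1
  CH2COOCH3 → C:3 H:5 O:2
Element totals:
  C: 14
  H: 29
  N: 1
  O: 4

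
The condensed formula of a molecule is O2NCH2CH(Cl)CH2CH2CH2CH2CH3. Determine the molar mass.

Atom tally by fragment:
  O2NCH2 → C:1 H:2 N:1 O:2
  CH(Cl) → C:1 H:1 Cl:1
  CH2 → C:1 H:2
  CH2 → C:1 H:2
  CH2 → C:1 H:2
  CH2 → C:1 H:2
  CH3 → C:1 H:3
Element totals:
  C: 7
  H: 14
  Cl: 1
  N: 1
  O: 2
Molecular formula: C7H14ClNO2.
  M = 7(12.011) + 14(1.008) + 35.45 + 14.007 + 2(15.999)
    = 84.077 + 14.112 + 35.450 + 14.007 + 31.998 = 179.644

179.64 g/mol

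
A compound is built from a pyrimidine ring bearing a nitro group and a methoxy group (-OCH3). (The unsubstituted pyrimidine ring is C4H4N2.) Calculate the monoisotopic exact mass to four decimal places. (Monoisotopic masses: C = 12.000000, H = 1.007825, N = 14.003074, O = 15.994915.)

Atom tally by fragment:
  pyrimidine ring core → C:4 H:4 N:2
  (− 2 ring H displaced by substituents)
  + NO2 → N:1 O:2
  + OCH3 → C:1 H:3 O:1
Element totals:
  C: 5
  H: 5
  N: 3
  O: 3
Molecular formula: C5H5N3O3.
  M = 5(12.0) + 5(1.007825) + 3(14.003074) + 3(15.994915)
    = 60.000000 + 5.039125 + 42.009222 + 47.984745 = 155.033092

155.0331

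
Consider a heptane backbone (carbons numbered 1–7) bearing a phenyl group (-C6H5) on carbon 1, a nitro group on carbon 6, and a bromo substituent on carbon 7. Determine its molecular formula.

Atom tally by fragment:
  C6H5CH2 → C:7 H:7
  CH2 → C:1 H:2
  CH2 → C:1 H:2
  CH2 → C:1 H:2
  CH2 → C:1 H:2
  CH(NO2) → C:1 H:1 N:1 O:2
  CH2Br → C:1 H:2 Br:1
Element totals:
  C: 13
  H: 18
  Br: 1
  N: 1
  O: 2

C13H18BrNO2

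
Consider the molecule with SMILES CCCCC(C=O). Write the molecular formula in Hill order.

Atom tally by fragment:
  CH3 → C:1 H:3
  CH2 → C:1 H:2
  CH2 → C:1 H:2
  CH2 → C:1 H:2
  CH2CHO → C:2 H:3 O:1
Element totals:
  C: 6
  H: 12
  O: 1

C6H12O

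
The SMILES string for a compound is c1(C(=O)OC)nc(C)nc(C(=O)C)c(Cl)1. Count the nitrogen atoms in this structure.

2

Atom tally by fragment:
  pyrimidine ring core → C:4 H:4 N:2
  (− 4 ring H displaced by substituents)
  + COOCH3 → C:2 H:3 O:2
  + CH3 → C:1 H:3
  + COCH3 → C:2 H:3 O:1
  + Cl → Cl:1
Element totals:
  C: 9
  H: 9
  Cl: 1
  N: 2
  O: 3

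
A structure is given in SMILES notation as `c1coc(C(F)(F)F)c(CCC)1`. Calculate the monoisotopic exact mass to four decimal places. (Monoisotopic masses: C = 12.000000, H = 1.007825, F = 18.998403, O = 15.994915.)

178.0605

Atom tally by fragment:
  furan ring core → C:4 H:4 O:1
  (− 2 ring H displaced by substituents)
  + CF3 → C:1 F:3
  + CH2CH2CH3 → C:3 H:7
Element totals:
  C: 8
  H: 9
  F: 3
  O: 1
Molecular formula: C8H9F3O.
  M = 8(12.0) + 9(1.007825) + 3(18.998403) + 15.994915
    = 96.000000 + 9.070425 + 56.995209 + 15.994915 = 178.060549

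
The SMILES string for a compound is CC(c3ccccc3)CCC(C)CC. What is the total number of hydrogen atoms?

Atom tally by fragment:
  CH3 → C:1 H:3
  CH(C6H5) → C:7 H:6
  CH2 → C:1 H:2
  CH2 → C:1 H:2
  CH(CH3) → C:2 H:4
  CH2 → C:1 H:2
  CH3 → C:1 H:3
Element totals:
  C: 14
  H: 22

22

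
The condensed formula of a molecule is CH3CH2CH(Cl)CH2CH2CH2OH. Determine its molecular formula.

C6H13ClO

Atom tally by fragment:
  CH3 → C:1 H:3
  CH2 → C:1 H:2
  CH(Cl) → C:1 H:1 Cl:1
  CH2 → C:1 H:2
  CH2 → C:1 H:2
  CH2OH → C:1 H:3 O:1
Element totals:
  C: 6
  H: 13
  Cl: 1
  O: 1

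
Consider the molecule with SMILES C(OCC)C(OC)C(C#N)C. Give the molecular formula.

Atom tally by fragment:
  C2H5OCH2 → C:3 H:7 O:1
  CH(OCH3) → C:2 H:4 O:1
  CH(CN) → C:2 H:1 N:1
  CH3 → C:1 H:3
Element totals:
  C: 8
  H: 15
  N: 1
  O: 2

C8H15NO2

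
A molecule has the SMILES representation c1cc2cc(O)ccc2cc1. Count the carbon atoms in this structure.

10

Atom tally by fragment:
  naphthalene ring system core → C:10 H:8
  (− 1 ring H displaced by substituents)
  + OH → O:1 H:1
Element totals:
  C: 10
  H: 8
  O: 1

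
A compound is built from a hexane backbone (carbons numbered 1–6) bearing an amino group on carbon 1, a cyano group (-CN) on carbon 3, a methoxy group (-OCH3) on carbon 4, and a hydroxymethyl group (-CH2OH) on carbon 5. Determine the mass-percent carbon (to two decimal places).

Atom tally by fragment:
  H2NCH2 → C:1 H:4 N:1
  CH2 → C:1 H:2
  CH(CN) → C:2 H:1 N:1
  CH(OCH3) → C:2 H:4 O:1
  CH(CH2OH) → C:2 H:4 O:1
  CH3 → C:1 H:3
Element totals:
  C: 9
  H: 18
  N: 2
  O: 2
Molecular formula: C9H18N2O2.
Molar mass = 186.255 g/mol.
Mass from C: 9 × 12.011 = 108.099 g/mol.
%C = 108.099 / 186.255 × 100 = 58.04%.

58.04%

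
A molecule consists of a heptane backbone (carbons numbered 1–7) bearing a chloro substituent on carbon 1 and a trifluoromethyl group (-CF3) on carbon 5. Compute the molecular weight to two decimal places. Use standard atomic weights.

Atom tally by fragment:
  ClCH2 → C:1 H:2 Cl:1
  CH2 → C:1 H:2
  CH2 → C:1 H:2
  CH2 → C:1 H:2
  CH(CF3) → C:2 H:1 F:3
  CH2 → C:1 H:2
  CH3 → C:1 H:3
Element totals:
  C: 8
  H: 14
  Cl: 1
  F: 3
Molecular formula: C8H14ClF3.
  M = 8(12.011) + 14(1.008) + 35.45 + 3(18.998)
    = 96.088 + 14.112 + 35.450 + 56.994 = 202.644

202.64 g/mol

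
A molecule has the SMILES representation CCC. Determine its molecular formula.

Atom tally by fragment:
  CH3 → C:1 H:3
  CH2 → C:1 H:2
  CH3 → C:1 H:3
Element totals:
  C: 3
  H: 8

C3H8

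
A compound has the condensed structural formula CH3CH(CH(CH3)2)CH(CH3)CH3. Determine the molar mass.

Atom tally by fragment:
  CH3 → C:1 H:3
  CH(CH(CH3)2) → C:4 H:8
  CH(CH3) → C:2 H:4
  CH3 → C:1 H:3
Element totals:
  C: 8
  H: 18
Molecular formula: C8H18.
  M = 8(12.011) + 18(1.008)
    = 96.088 + 18.144 = 114.232

114.23 g/mol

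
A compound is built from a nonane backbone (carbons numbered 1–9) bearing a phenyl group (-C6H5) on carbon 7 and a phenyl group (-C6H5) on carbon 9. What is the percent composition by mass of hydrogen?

10.06%

Atom tally by fragment:
  CH3 → C:1 H:3
  CH2 → C:1 H:2
  CH2 → C:1 H:2
  CH2 → C:1 H:2
  CH2 → C:1 H:2
  CH2 → C:1 H:2
  CH(C6H5) → C:7 H:6
  CH2 → C:1 H:2
  CH2C6H5 → C:7 H:7
Element totals:
  C: 21
  H: 28
Molecular formula: C21H28.
Molar mass = 280.455 g/mol.
Mass from H: 28 × 1.008 = 28.224 g/mol.
%H = 28.224 / 280.455 × 100 = 10.06%.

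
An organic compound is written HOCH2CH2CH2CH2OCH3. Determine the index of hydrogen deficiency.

0

Element totals:
  C: 5
  H: 12
  O: 2
Molecular formula: C5H12O2.
DoU = (2C + 2 + N − H − X) / 2 = (2·5 + 2 + 0 − 12 − 0) / 2 = 0.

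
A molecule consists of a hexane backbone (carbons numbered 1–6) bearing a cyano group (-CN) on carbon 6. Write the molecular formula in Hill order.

Atom tally by fragment:
  CH3 → C:1 H:3
  CH2 → C:1 H:2
  CH2 → C:1 H:2
  CH2 → C:1 H:2
  CH2 → C:1 H:2
  CH2CN → C:2 H:2 N:1
Element totals:
  C: 7
  H: 13
  N: 1

C7H13N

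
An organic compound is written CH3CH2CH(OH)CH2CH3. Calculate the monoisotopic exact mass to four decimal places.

Atom tally by fragment:
  CH3 → C:1 H:3
  CH2 → C:1 H:2
  CH(OH) → C:1 H:2 O:1
  CH2 → C:1 H:2
  CH3 → C:1 H:3
Element totals:
  C: 5
  H: 12
  O: 1
Molecular formula: C5H12O.
  M = 5(12.0) + 12(1.007825) + 15.994915
    = 60.000000 + 12.093900 + 15.994915 = 88.088815

88.0888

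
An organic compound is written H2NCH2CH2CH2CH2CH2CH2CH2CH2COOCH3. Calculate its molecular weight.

187.28 g/mol

Element totals:
  C: 10
  H: 21
  N: 1
  O: 2
Molecular formula: C10H21NO2.
  M = 10(12.011) + 21(1.008) + 14.007 + 2(15.999)
    = 120.110 + 21.168 + 14.007 + 31.998 = 187.283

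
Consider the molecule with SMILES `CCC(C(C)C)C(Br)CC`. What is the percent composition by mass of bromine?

38.57%

Atom tally by fragment:
  CH3 → C:1 H:3
  CH2 → C:1 H:2
  CH(CH(CH3)2) → C:4 H:8
  CH(Br) → C:1 H:1 Br:1
  CH2 → C:1 H:2
  CH3 → C:1 H:3
Element totals:
  C: 9
  H: 19
  Br: 1
Molecular formula: C9H19Br.
Molar mass = 207.155 g/mol.
Mass from Br: 1 × 79.904 = 79.904 g/mol.
%Br = 79.904 / 207.155 × 100 = 38.57%.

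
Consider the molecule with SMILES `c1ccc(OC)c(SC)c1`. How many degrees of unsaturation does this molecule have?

4

Atom tally by fragment:
  benzene ring core → C:6 H:6
  (− 2 ring H displaced by substituents)
  + OCH3 → C:1 H:3 O:1
  + SCH3 → C:1 H:3 S:1
Element totals:
  C: 8
  H: 10
  O: 1
  S: 1
Molecular formula: C8H10OS.
DoU = (2C + 2 + N − H − X) / 2 = (2·8 + 2 + 0 − 10 − 0) / 2 = 4.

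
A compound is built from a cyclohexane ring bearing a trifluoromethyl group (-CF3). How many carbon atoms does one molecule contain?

7

Atom tally by fragment:
  cyclohexane ring core → C:6 H:12
  (− 1 ring H displaced by substituents)
  + CF3 → C:1 F:3
Element totals:
  C: 7
  H: 11
  F: 3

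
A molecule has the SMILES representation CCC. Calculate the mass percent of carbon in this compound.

Atom tally by fragment:
  CH3 → C:1 H:3
  CH2 → C:1 H:2
  CH3 → C:1 H:3
Element totals:
  C: 3
  H: 8
Molecular formula: C3H8.
Molar mass = 44.097 g/mol.
Mass from C: 3 × 12.011 = 36.033 g/mol.
%C = 36.033 / 44.097 × 100 = 81.71%.

81.71%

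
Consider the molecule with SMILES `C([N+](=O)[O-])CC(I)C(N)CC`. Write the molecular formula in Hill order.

C6H13IN2O2

Atom tally by fragment:
  O2NCH2 → C:1 H:2 N:1 O:2
  CH2 → C:1 H:2
  CH(I) → C:1 H:1 I:1
  CH(NH2) → C:1 H:3 N:1
  CH2 → C:1 H:2
  CH3 → C:1 H:3
Element totals:
  C: 6
  H: 13
  I: 1
  N: 2
  O: 2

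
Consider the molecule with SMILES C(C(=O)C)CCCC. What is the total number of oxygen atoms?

Atom tally by fragment:
  CH3COCH2 → C:3 H:5 O:1
  CH2 → C:1 H:2
  CH2 → C:1 H:2
  CH2 → C:1 H:2
  CH3 → C:1 H:3
Element totals:
  C: 7
  H: 14
  O: 1

1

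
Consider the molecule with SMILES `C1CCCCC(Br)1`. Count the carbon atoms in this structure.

Atom tally by fragment:
  cyclohexane ring core → C:6 H:12
  (− 1 ring H displaced by substituents)
  + Br → Br:1
Element totals:
  C: 6
  H: 11
  Br: 1

6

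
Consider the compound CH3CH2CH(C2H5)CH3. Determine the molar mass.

86.18 g/mol

Element totals:
  C: 6
  H: 14
Molecular formula: C6H14.
  M = 6(12.011) + 14(1.008)
    = 72.066 + 14.112 = 86.178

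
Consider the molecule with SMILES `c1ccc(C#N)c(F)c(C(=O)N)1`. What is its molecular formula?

Atom tally by fragment:
  benzene ring core → C:6 H:6
  (− 3 ring H displaced by substituents)
  + CN → C:1 N:1
  + F → F:1
  + CONH2 → C:1 H:2 O:1 N:1
Element totals:
  C: 8
  H: 5
  F: 1
  N: 2
  O: 1

C8H5FN2O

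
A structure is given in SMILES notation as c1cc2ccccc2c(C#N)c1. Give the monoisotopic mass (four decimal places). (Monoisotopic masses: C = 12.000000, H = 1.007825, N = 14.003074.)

153.0578

Atom tally by fragment:
  naphthalene ring system core → C:10 H:8
  (− 1 ring H displaced by substituents)
  + CN → C:1 N:1
Element totals:
  C: 11
  H: 7
  N: 1
Molecular formula: C11H7N.
  M = 11(12.0) + 7(1.007825) + 14.003074
    = 132.000000 + 7.054775 + 14.003074 = 153.057849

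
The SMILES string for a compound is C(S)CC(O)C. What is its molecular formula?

Atom tally by fragment:
  HSCH2 → C:1 H:3 S:1
  CH2 → C:1 H:2
  CH(OH) → C:1 H:2 O:1
  CH3 → C:1 H:3
Element totals:
  C: 4
  H: 10
  O: 1
  S: 1

C4H10OS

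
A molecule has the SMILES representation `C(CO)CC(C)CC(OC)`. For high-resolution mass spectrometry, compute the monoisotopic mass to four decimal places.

146.1307

Atom tally by fragment:
  HOCH2CH2 → C:2 H:5 O:1
  CH2 → C:1 H:2
  CH(CH3) → C:2 H:4
  CH2 → C:1 H:2
  CH2OCH3 → C:2 H:5 O:1
Element totals:
  C: 8
  H: 18
  O: 2
Molecular formula: C8H18O2.
  M = 8(12.0) + 18(1.007825) + 2(15.994915)
    = 96.000000 + 18.140850 + 31.989830 = 146.130680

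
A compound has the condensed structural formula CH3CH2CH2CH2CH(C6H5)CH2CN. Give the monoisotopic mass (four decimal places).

187.1361

Atom tally by fragment:
  CH3 → C:1 H:3
  CH2 → C:1 H:2
  CH2 → C:1 H:2
  CH2 → C:1 H:2
  CH(C6H5) → C:7 H:6
  CH2CN → C:2 H:2 N:1
Element totals:
  C: 13
  H: 17
  N: 1
Molecular formula: C13H17N.
  M = 13(12.0) + 17(1.007825) + 14.003074
    = 156.000000 + 17.133025 + 14.003074 = 187.136099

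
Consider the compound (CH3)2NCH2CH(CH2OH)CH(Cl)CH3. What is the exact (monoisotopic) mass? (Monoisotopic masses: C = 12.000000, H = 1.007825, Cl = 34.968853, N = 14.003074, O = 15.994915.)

165.0920

Element totals:
  C: 7
  H: 16
  Cl: 1
  N: 1
  O: 1
Molecular formula: C7H16ClNO.
  M = 7(12.0) + 16(1.007825) + 34.968853 + 14.003074 + 15.994915
    = 84.000000 + 16.125200 + 34.968853 + 14.003074 + 15.994915 = 165.092042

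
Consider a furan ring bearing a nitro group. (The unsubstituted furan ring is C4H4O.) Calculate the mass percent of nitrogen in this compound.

12.39%

Atom tally by fragment:
  furan ring core → C:4 H:4 O:1
  (− 1 ring H displaced by substituents)
  + NO2 → N:1 O:2
Element totals:
  C: 4
  H: 3
  N: 1
  O: 3
Molecular formula: C4H3NO3.
Molar mass = 113.072 g/mol.
Mass from N: 1 × 14.007 = 14.007 g/mol.
%N = 14.007 / 113.072 × 100 = 12.39%.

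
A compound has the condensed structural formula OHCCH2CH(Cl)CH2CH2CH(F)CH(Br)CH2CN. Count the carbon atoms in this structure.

9

Atom tally by fragment:
  OHCCH2 → C:2 H:3 O:1
  CH(Cl) → C:1 H:1 Cl:1
  CH2 → C:1 H:2
  CH2 → C:1 H:2
  CH(F) → C:1 H:1 F:1
  CH(Br) → C:1 H:1 Br:1
  CH2CN → C:2 H:2 N:1
Element totals:
  C: 9
  H: 12
  Br: 1
  Cl: 1
  F: 1
  N: 1
  O: 1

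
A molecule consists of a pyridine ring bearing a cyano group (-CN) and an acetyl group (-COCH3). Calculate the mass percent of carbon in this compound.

Atom tally by fragment:
  pyridine ring core → C:5 H:5 N:1
  (− 2 ring H displaced by substituents)
  + CN → C:1 N:1
  + COCH3 → C:2 H:3 O:1
Element totals:
  C: 8
  H: 6
  N: 2
  O: 1
Molecular formula: C8H6N2O.
Molar mass = 146.149 g/mol.
Mass from C: 8 × 12.011 = 96.088 g/mol.
%C = 96.088 / 146.149 × 100 = 65.75%.

65.75%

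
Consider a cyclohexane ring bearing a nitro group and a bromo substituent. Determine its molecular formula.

Atom tally by fragment:
  cyclohexane ring core → C:6 H:12
  (− 2 ring H displaced by substituents)
  + NO2 → N:1 O:2
  + Br → Br:1
Element totals:
  C: 6
  H: 10
  Br: 1
  N: 1
  O: 2

C6H10BrNO2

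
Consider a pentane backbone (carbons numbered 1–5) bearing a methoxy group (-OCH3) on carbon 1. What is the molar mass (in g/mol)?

Atom tally by fragment:
  CH3OCH2 → C:2 H:5 O:1
  CH2 → C:1 H:2
  CH2 → C:1 H:2
  CH2 → C:1 H:2
  CH3 → C:1 H:3
Element totals:
  C: 6
  H: 14
  O: 1
Molecular formula: C6H14O.
  M = 6(12.011) + 14(1.008) + 15.999
    = 72.066 + 14.112 + 15.999 = 102.177

102.18 g/mol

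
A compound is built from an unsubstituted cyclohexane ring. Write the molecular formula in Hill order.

C6H12

Atom tally by fragment:
  cyclohexane ring core → C:6 H:12
Element totals:
  C: 6
  H: 12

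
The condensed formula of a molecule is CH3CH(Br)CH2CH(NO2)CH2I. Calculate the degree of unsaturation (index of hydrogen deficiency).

1

Atom tally by fragment:
  CH3 → C:1 H:3
  CH(Br) → C:1 H:1 Br:1
  CH2 → C:1 H:2
  CH(NO2) → C:1 H:1 N:1 O:2
  CH2I → C:1 H:2 I:1
Element totals:
  C: 5
  H: 9
  Br: 1
  I: 1
  N: 1
  O: 2
Molecular formula: C5H9BrINO2.
DoU = (2C + 2 + N − H − X) / 2 = (2·5 + 2 + 1 − 9 − 2) / 2 = 1.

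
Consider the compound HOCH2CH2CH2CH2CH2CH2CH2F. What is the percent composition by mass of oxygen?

11.92%

Element totals:
  C: 7
  H: 15
  F: 1
  O: 1
Molecular formula: C7H15FO.
Molar mass = 134.194 g/mol.
Mass from O: 1 × 15.999 = 15.999 g/mol.
%O = 15.999 / 134.194 × 100 = 11.92%.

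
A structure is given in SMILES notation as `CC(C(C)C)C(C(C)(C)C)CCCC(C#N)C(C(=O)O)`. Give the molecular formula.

C17H31NO2

Atom tally by fragment:
  CH3 → C:1 H:3
  CH(CH(CH3)2) → C:4 H:8
  CH(C(CH3)3) → C:5 H:10
  CH2 → C:1 H:2
  CH2 → C:1 H:2
  CH2 → C:1 H:2
  CH(CN) → C:2 H:1 N:1
  CH2COOH → C:2 H:3 O:2
Element totals:
  C: 17
  H: 31
  N: 1
  O: 2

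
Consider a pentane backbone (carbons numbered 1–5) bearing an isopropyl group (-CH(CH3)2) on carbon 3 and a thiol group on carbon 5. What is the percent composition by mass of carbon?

Atom tally by fragment:
  CH3 → C:1 H:3
  CH2 → C:1 H:2
  CH(CH(CH3)2) → C:4 H:8
  CH2 → C:1 H:2
  CH2SH → C:1 H:3 S:1
Element totals:
  C: 8
  H: 18
  S: 1
Molecular formula: C8H18S.
Molar mass = 146.292 g/mol.
Mass from C: 8 × 12.011 = 96.088 g/mol.
%C = 96.088 / 146.292 × 100 = 65.68%.

65.68%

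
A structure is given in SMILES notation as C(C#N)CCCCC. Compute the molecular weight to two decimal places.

Atom tally by fragment:
  NCCH2 → C:2 H:2 N:1
  CH2 → C:1 H:2
  CH2 → C:1 H:2
  CH2 → C:1 H:2
  CH2 → C:1 H:2
  CH3 → C:1 H:3
Element totals:
  C: 7
  H: 13
  N: 1
Molecular formula: C7H13N.
  M = 7(12.011) + 13(1.008) + 14.007
    = 84.077 + 13.104 + 14.007 = 111.188

111.19 g/mol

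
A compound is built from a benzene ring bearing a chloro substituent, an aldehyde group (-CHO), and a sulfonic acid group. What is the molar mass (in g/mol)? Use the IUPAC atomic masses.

Atom tally by fragment:
  benzene ring core → C:6 H:6
  (− 3 ring H displaced by substituents)
  + Cl → Cl:1
  + CHO → C:1 H:1 O:1
  + SO3H → S:1 O:3 H:1
Element totals:
  C: 7
  H: 5
  Cl: 1
  O: 4
  S: 1
Molecular formula: C7H5ClO4S.
  M = 7(12.011) + 5(1.008) + 35.45 + 4(15.999) + 32.06
    = 84.077 + 5.040 + 35.450 + 63.996 + 32.060 = 220.623

220.62 g/mol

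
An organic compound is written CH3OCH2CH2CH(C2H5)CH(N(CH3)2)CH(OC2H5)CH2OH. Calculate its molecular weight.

Element totals:
  C: 13
  H: 29
  N: 1
  O: 3
Molecular formula: C13H29NO3.
  M = 13(12.011) + 29(1.008) + 14.007 + 3(15.999)
    = 156.143 + 29.232 + 14.007 + 47.997 = 247.379

247.38 g/mol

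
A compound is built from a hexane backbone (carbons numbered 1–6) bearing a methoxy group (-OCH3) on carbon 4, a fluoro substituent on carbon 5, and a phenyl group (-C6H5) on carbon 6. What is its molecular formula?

C13H19FO

Atom tally by fragment:
  CH3 → C:1 H:3
  CH2 → C:1 H:2
  CH2 → C:1 H:2
  CH(OCH3) → C:2 H:4 O:1
  CH(F) → C:1 H:1 F:1
  CH2C6H5 → C:7 H:7
Element totals:
  C: 13
  H: 19
  F: 1
  O: 1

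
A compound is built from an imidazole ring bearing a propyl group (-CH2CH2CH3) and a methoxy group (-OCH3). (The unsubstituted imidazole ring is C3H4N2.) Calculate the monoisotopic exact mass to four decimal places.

140.0950

Atom tally by fragment:
  imidazole ring core → C:3 H:4 N:2
  (− 2 ring H displaced by substituents)
  + CH2CH2CH3 → C:3 H:7
  + OCH3 → C:1 H:3 O:1
Element totals:
  C: 7
  H: 12
  N: 2
  O: 1
Molecular formula: C7H12N2O.
  M = 7(12.0) + 12(1.007825) + 2(14.003074) + 15.994915
    = 84.000000 + 12.093900 + 28.006148 + 15.994915 = 140.094963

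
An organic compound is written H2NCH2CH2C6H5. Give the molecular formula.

Atom tally by fragment:
  H2NCH2 → C:1 H:4 N:1
  CH2C6H5 → C:7 H:7
Element totals:
  C: 8
  H: 11
  N: 1

C8H11N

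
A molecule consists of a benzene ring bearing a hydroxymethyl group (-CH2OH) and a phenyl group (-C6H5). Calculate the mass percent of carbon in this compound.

Atom tally by fragment:
  benzene ring core → C:6 H:6
  (− 2 ring H displaced by substituents)
  + CH2OH → C:1 H:3 O:1
  + C6H5 → C:6 H:5
Element totals:
  C: 13
  H: 12
  O: 1
Molecular formula: C13H12O.
Molar mass = 184.238 g/mol.
Mass from C: 13 × 12.011 = 156.143 g/mol.
%C = 156.143 / 184.238 × 100 = 84.75%.

84.75%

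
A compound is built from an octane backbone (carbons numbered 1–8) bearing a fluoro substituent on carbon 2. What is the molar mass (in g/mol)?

132.22 g/mol

Atom tally by fragment:
  CH3 → C:1 H:3
  CH(F) → C:1 H:1 F:1
  CH2 → C:1 H:2
  CH2 → C:1 H:2
  CH2 → C:1 H:2
  CH2 → C:1 H:2
  CH2 → C:1 H:2
  CH3 → C:1 H:3
Element totals:
  C: 8
  H: 17
  F: 1
Molecular formula: C8H17F.
  M = 8(12.011) + 17(1.008) + 18.998
    = 96.088 + 17.136 + 18.998 = 132.222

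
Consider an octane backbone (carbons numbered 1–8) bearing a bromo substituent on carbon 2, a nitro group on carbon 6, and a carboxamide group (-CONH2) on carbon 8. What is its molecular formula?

C9H17BrN2O3

Atom tally by fragment:
  CH3 → C:1 H:3
  CH(Br) → C:1 H:1 Br:1
  CH2 → C:1 H:2
  CH2 → C:1 H:2
  CH2 → C:1 H:2
  CH(NO2) → C:1 H:1 N:1 O:2
  CH2 → C:1 H:2
  CH2CONH2 → C:2 H:4 O:1 N:1
Element totals:
  C: 9
  H: 17
  Br: 1
  N: 2
  O: 3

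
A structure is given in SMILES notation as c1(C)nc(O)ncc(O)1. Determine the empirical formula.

C5H6N2O2

Atom tally by fragment:
  pyrimidine ring core → C:4 H:4 N:2
  (− 3 ring H displaced by substituents)
  + CH3 → C:1 H:3
  + OH → O:1 H:1
  + OH → O:1 H:1
Element totals:
  C: 5
  H: 6
  N: 2
  O: 2
Molecular formula: C5H6N2O2.
gcd of subscripts (5, 6, 2, 2) = 1, so the empirical formula equals the molecular formula.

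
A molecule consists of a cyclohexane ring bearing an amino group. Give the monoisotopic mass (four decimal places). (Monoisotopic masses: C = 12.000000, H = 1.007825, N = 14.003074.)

Atom tally by fragment:
  cyclohexane ring core → C:6 H:12
  (− 1 ring H displaced by substituents)
  + NH2 → N:1 H:2
Element totals:
  C: 6
  H: 13
  N: 1
Molecular formula: C6H13N.
  M = 6(12.0) + 13(1.007825) + 14.003074
    = 72.000000 + 13.101725 + 14.003074 = 99.104799

99.1048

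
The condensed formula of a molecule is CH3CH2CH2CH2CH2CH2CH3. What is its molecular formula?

C7H16

Element totals:
  C: 7
  H: 16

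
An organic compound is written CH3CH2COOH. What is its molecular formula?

C3H6O2

Atom tally by fragment:
  CH3 → C:1 H:3
  CH2COOH → C:2 H:3 O:2
Element totals:
  C: 3
  H: 6
  O: 2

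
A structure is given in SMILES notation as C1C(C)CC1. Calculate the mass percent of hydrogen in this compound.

Atom tally by fragment:
  cyclobutane ring core → C:4 H:8
  (− 1 ring H displaced by substituents)
  + CH3 → C:1 H:3
Element totals:
  C: 5
  H: 10
Molecular formula: C5H10.
Molar mass = 70.135 g/mol.
Mass from H: 10 × 1.008 = 10.080 g/mol.
%H = 10.080 / 70.135 × 100 = 14.37%.

14.37%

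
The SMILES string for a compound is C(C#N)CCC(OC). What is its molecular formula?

C6H11NO

Atom tally by fragment:
  NCCH2 → C:2 H:2 N:1
  CH2 → C:1 H:2
  CH2 → C:1 H:2
  CH2OCH3 → C:2 H:5 O:1
Element totals:
  C: 6
  H: 11
  N: 1
  O: 1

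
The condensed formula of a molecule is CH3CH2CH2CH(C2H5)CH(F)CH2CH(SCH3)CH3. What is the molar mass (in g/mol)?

Element totals:
  C: 11
  H: 23
  F: 1
  S: 1
Molecular formula: C11H23FS.
  M = 11(12.011) + 23(1.008) + 18.998 + 32.06
    = 132.121 + 23.184 + 18.998 + 32.060 = 206.363

206.36 g/mol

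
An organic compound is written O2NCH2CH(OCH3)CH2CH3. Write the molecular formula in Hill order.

Element totals:
  C: 5
  H: 11
  N: 1
  O: 3

C5H11NO3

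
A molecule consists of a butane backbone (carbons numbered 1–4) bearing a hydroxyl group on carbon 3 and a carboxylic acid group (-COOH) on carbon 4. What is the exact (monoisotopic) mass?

Atom tally by fragment:
  CH3 → C:1 H:3
  CH2 → C:1 H:2
  CH(OH) → C:1 H:2 O:1
  CH2COOH → C:2 H:3 O:2
Element totals:
  C: 5
  H: 10
  O: 3
Molecular formula: C5H10O3.
  M = 5(12.0) + 10(1.007825) + 3(15.994915)
    = 60.000000 + 10.078250 + 47.984745 = 118.062995

118.0630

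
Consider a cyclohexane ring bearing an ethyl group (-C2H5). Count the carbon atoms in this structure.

8

Atom tally by fragment:
  cyclohexane ring core → C:6 H:12
  (− 1 ring H displaced by substituents)
  + C2H5 → C:2 H:5
Element totals:
  C: 8
  H: 16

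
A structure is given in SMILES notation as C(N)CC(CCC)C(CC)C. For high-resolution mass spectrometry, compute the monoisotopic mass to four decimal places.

Atom tally by fragment:
  H2NCH2 → C:1 H:4 N:1
  CH2 → C:1 H:2
  CH(CH2CH2CH3) → C:4 H:8
  CH(C2H5) → C:3 H:6
  CH3 → C:1 H:3
Element totals:
  C: 10
  H: 23
  N: 1
Molecular formula: C10H23N.
  M = 10(12.0) + 23(1.007825) + 14.003074
    = 120.000000 + 23.179975 + 14.003074 = 157.183049

157.1830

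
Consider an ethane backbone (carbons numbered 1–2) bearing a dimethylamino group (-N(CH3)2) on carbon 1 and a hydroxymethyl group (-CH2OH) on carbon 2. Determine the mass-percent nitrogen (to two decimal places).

Atom tally by fragment:
  (CH3)2NCH2 → C:3 H:8 N:1
  CH2CH2OH → C:2 H:5 O:1
Element totals:
  C: 5
  H: 13
  N: 1
  O: 1
Molecular formula: C5H13NO.
Molar mass = 103.165 g/mol.
Mass from N: 1 × 14.007 = 14.007 g/mol.
%N = 14.007 / 103.165 × 100 = 13.58%.

13.58%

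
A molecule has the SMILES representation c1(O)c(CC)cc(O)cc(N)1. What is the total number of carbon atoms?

8

Atom tally by fragment:
  benzene ring core → C:6 H:6
  (− 4 ring H displaced by substituents)
  + OH → O:1 H:1
  + C2H5 → C:2 H:5
  + OH → O:1 H:1
  + NH2 → N:1 H:2
Element totals:
  C: 8
  H: 11
  N: 1
  O: 2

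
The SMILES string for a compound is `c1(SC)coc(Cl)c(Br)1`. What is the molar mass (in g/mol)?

227.50 g/mol

Atom tally by fragment:
  furan ring core → C:4 H:4 O:1
  (− 3 ring H displaced by substituents)
  + SCH3 → C:1 H:3 S:1
  + Cl → Cl:1
  + Br → Br:1
Element totals:
  C: 5
  H: 4
  Br: 1
  Cl: 1
  O: 1
  S: 1
Molecular formula: C5H4BrClOS.
  M = 5(12.011) + 4(1.008) + 79.904 + 35.45 + 15.999 + 32.06
    = 60.055 + 4.032 + 79.904 + 35.450 + 15.999 + 32.060 = 227.500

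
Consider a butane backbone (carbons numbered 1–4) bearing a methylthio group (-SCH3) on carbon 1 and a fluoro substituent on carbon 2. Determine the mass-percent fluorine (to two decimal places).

15.55%

Atom tally by fragment:
  CH3SCH2 → C:2 H:5 S:1
  CH(F) → C:1 H:1 F:1
  CH2 → C:1 H:2
  CH3 → C:1 H:3
Element totals:
  C: 5
  H: 11
  F: 1
  S: 1
Molecular formula: C5H11FS.
Molar mass = 122.201 g/mol.
Mass from F: 1 × 18.998 = 18.998 g/mol.
%F = 18.998 / 122.201 × 100 = 15.55%.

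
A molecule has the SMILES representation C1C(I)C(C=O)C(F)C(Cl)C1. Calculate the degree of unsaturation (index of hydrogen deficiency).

Atom tally by fragment:
  cyclohexane ring core → C:6 H:12
  (− 4 ring H displaced by substituents)
  + I → I:1
  + CHO → C:1 H:1 O:1
  + F → F:1
  + Cl → Cl:1
Element totals:
  C: 7
  H: 9
  Cl: 1
  F: 1
  I: 1
  O: 1
Molecular formula: C7H9ClFIO.
DoU = (2C + 2 + N − H − X) / 2 = (2·7 + 2 + 0 − 9 − 3) / 2 = 2.

2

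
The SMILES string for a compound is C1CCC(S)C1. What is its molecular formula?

Atom tally by fragment:
  cyclopentane ring core → C:5 H:10
  (− 1 ring H displaced by substituents)
  + SH → S:1 H:1
Element totals:
  C: 5
  H: 10
  S: 1

C5H10S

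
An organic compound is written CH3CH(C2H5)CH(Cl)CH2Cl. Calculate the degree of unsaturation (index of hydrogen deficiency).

0

Element totals:
  C: 6
  H: 12
  Cl: 2
Molecular formula: C6H12Cl2.
DoU = (2C + 2 + N − H − X) / 2 = (2·6 + 2 + 0 − 12 − 2) / 2 = 0.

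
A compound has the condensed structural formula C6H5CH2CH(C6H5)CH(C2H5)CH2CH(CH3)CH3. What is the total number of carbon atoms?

21

Element totals:
  C: 21
  H: 28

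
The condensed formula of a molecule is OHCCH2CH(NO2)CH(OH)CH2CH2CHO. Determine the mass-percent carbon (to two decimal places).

Atom tally by fragment:
  OHCCH2 → C:2 H:3 O:1
  CH(NO2) → C:1 H:1 N:1 O:2
  CH(OH) → C:1 H:2 O:1
  CH2 → C:1 H:2
  CH2CHO → C:2 H:3 O:1
Element totals:
  C: 7
  H: 11
  N: 1
  O: 5
Molecular formula: C7H11NO5.
Molar mass = 189.167 g/mol.
Mass from C: 7 × 12.011 = 84.077 g/mol.
%C = 84.077 / 189.167 × 100 = 44.45%.

44.45%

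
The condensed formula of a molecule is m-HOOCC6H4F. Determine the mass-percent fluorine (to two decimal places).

Atom tally by fragment:
  benzene ring core → C:6 H:6
  (− 2 ring H displaced by substituents)
  + COOH → C:1 H:1 O:2
  + F → F:1
Element totals:
  C: 7
  H: 5
  F: 1
  O: 2
Molecular formula: C7H5FO2.
Molar mass = 140.113 g/mol.
Mass from F: 1 × 18.998 = 18.998 g/mol.
%F = 18.998 / 140.113 × 100 = 13.56%.

13.56%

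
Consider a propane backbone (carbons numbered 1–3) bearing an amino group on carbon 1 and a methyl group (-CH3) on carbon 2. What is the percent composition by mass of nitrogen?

Atom tally by fragment:
  H2NCH2 → C:1 H:4 N:1
  CH(CH3) → C:2 H:4
  CH3 → C:1 H:3
Element totals:
  C: 4
  H: 11
  N: 1
Molecular formula: C4H11N.
Molar mass = 73.139 g/mol.
Mass from N: 1 × 14.007 = 14.007 g/mol.
%N = 14.007 / 73.139 × 100 = 19.15%.

19.15%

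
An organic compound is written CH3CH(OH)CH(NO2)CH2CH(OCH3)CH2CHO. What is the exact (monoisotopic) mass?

Atom tally by fragment:
  CH3 → C:1 H:3
  CH(OH) → C:1 H:2 O:1
  CH(NO2) → C:1 H:1 N:1 O:2
  CH2 → C:1 H:2
  CH(OCH3) → C:2 H:4 O:1
  CH2CHO → C:2 H:3 O:1
Element totals:
  C: 8
  H: 15
  N: 1
  O: 5
Molecular formula: C8H15NO5.
  M = 8(12.0) + 15(1.007825) + 14.003074 + 5(15.994915)
    = 96.000000 + 15.117375 + 14.003074 + 79.974575 = 205.095024

205.0950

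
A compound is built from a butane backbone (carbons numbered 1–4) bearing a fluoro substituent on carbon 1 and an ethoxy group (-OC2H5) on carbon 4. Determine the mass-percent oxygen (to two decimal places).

13.31%

Atom tally by fragment:
  FCH2 → C:1 H:2 F:1
  CH2 → C:1 H:2
  CH2 → C:1 H:2
  CH2OC2H5 → C:3 H:7 O:1
Element totals:
  C: 6
  H: 13
  F: 1
  O: 1
Molecular formula: C6H13FO.
Molar mass = 120.167 g/mol.
Mass from O: 1 × 15.999 = 15.999 g/mol.
%O = 15.999 / 120.167 × 100 = 13.31%.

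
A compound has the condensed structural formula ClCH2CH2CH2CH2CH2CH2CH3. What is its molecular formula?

C7H15Cl

Atom tally by fragment:
  ClCH2 → C:1 H:2 Cl:1
  CH2 → C:1 H:2
  CH2 → C:1 H:2
  CH2 → C:1 H:2
  CH2 → C:1 H:2
  CH2 → C:1 H:2
  CH3 → C:1 H:3
Element totals:
  C: 7
  H: 15
  Cl: 1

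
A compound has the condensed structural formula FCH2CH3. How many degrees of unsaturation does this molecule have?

Element totals:
  C: 2
  H: 5
  F: 1
Molecular formula: C2H5F.
DoU = (2C + 2 + N − H − X) / 2 = (2·2 + 2 + 0 − 5 − 1) / 2 = 0.

0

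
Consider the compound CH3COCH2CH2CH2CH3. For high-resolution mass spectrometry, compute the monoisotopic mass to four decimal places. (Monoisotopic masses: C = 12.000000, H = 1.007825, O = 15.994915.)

Atom tally by fragment:
  CH3COCH2 → C:3 H:5 O:1
  CH2 → C:1 H:2
  CH2 → C:1 H:2
  CH3 → C:1 H:3
Element totals:
  C: 6
  H: 12
  O: 1
Molecular formula: C6H12O.
  M = 6(12.0) + 12(1.007825) + 15.994915
    = 72.000000 + 12.093900 + 15.994915 = 100.088815

100.0888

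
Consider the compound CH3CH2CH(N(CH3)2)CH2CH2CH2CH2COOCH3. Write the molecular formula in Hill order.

C11H23NO2

Atom tally by fragment:
  CH3 → C:1 H:3
  CH2 → C:1 H:2
  CH(N(CH3)2) → C:3 H:7 N:1
  CH2 → C:1 H:2
  CH2 → C:1 H:2
  CH2 → C:1 H:2
  CH2COOCH3 → C:3 H:5 O:2
Element totals:
  C: 11
  H: 23
  N: 1
  O: 2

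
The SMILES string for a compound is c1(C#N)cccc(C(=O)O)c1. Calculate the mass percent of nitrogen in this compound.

Atom tally by fragment:
  benzene ring core → C:6 H:6
  (− 2 ring H displaced by substituents)
  + CN → C:1 N:1
  + COOH → C:1 H:1 O:2
Element totals:
  C: 8
  H: 5
  N: 1
  O: 2
Molecular formula: C8H5NO2.
Molar mass = 147.133 g/mol.
Mass from N: 1 × 14.007 = 14.007 g/mol.
%N = 14.007 / 147.133 × 100 = 9.52%.

9.52%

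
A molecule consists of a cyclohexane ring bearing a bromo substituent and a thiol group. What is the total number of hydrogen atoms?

11

Atom tally by fragment:
  cyclohexane ring core → C:6 H:12
  (− 2 ring H displaced by substituents)
  + Br → Br:1
  + SH → S:1 H:1
Element totals:
  C: 6
  H: 11
  Br: 1
  S: 1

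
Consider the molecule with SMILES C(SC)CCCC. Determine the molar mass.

118.24 g/mol

Atom tally by fragment:
  CH3SCH2 → C:2 H:5 S:1
  CH2 → C:1 H:2
  CH2 → C:1 H:2
  CH2 → C:1 H:2
  CH3 → C:1 H:3
Element totals:
  C: 6
  H: 14
  S: 1
Molecular formula: C6H14S.
  M = 6(12.011) + 14(1.008) + 32.06
    = 72.066 + 14.112 + 32.060 = 118.238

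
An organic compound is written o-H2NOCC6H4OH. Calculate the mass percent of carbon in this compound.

61.31%

Element totals:
  C: 7
  H: 7
  N: 1
  O: 2
Molecular formula: C7H7NO2.
Molar mass = 137.138 g/mol.
Mass from C: 7 × 12.011 = 84.077 g/mol.
%C = 84.077 / 137.138 × 100 = 61.31%.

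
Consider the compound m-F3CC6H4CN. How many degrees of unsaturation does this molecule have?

Atom tally by fragment:
  benzene ring core → C:6 H:6
  (− 2 ring H displaced by substituents)
  + CF3 → C:1 F:3
  + CN → C:1 N:1
Element totals:
  C: 8
  H: 4
  F: 3
  N: 1
Molecular formula: C8H4F3N.
DoU = (2C + 2 + N − H − X) / 2 = (2·8 + 2 + 1 − 4 − 3) / 2 = 6.

6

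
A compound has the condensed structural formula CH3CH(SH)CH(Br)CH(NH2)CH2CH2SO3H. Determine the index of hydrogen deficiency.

Atom tally by fragment:
  CH3 → C:1 H:3
  CH(SH) → C:1 H:2 S:1
  CH(Br) → C:1 H:1 Br:1
  CH(NH2) → C:1 H:3 N:1
  CH2 → C:1 H:2
  CH2SO3H → C:1 H:3 S:1 O:3
Element totals:
  C: 6
  H: 14
  Br: 1
  N: 1
  O: 3
  S: 2
Molecular formula: C6H14BrNO3S2.
DoU = (2C + 2 + N − H − X) / 2 = (2·6 + 2 + 1 − 14 − 1) / 2 = 0.

0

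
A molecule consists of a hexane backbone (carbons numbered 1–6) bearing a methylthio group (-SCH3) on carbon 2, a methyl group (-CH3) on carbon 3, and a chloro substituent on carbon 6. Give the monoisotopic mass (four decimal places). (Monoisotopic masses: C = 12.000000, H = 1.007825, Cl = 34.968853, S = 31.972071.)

Atom tally by fragment:
  CH3 → C:1 H:3
  CH(SCH3) → C:2 H:4 S:1
  CH(CH3) → C:2 H:4
  CH2 → C:1 H:2
  CH2 → C:1 H:2
  CH2Cl → C:1 H:2 Cl:1
Element totals:
  C: 8
  H: 17
  Cl: 1
  S: 1
Molecular formula: C8H17ClS.
  M = 8(12.0) + 17(1.007825) + 34.968853 + 31.972071
    = 96.000000 + 17.133025 + 34.968853 + 31.972071 = 180.073949

180.0739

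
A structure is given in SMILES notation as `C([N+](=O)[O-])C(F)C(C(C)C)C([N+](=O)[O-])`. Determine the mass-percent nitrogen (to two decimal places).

Atom tally by fragment:
  O2NCH2 → C:1 H:2 N:1 O:2
  CH(F) → C:1 H:1 F:1
  CH(CH(CH3)2) → C:4 H:8
  CH2NO2 → C:1 H:2 N:1 O:2
Element totals:
  C: 7
  H: 13
  F: 1
  N: 2
  O: 4
Molecular formula: C7H13FN2O4.
Molar mass = 208.189 g/mol.
Mass from N: 2 × 14.007 = 28.014 g/mol.
%N = 28.014 / 208.189 × 100 = 13.46%.

13.46%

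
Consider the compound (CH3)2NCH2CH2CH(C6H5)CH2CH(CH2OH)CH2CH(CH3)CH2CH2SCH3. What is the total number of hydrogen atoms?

35

Atom tally by fragment:
  (CH3)2NCH2 → C:3 H:8 N:1
  CH2 → C:1 H:2
  CH(C6H5) → C:7 H:6
  CH2 → C:1 H:2
  CH(CH2OH) → C:2 H:4 O:1
  CH2 → C:1 H:2
  CH(CH3) → C:2 H:4
  CH2 → C:1 H:2
  CH2SCH3 → C:2 H:5 S:1
Element totals:
  C: 20
  H: 35
  N: 1
  O: 1
  S: 1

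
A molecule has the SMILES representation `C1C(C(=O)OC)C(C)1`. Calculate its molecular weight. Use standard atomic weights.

Atom tally by fragment:
  cyclopropane ring core → C:3 H:6
  (− 2 ring H displaced by substituents)
  + COOCH3 → C:2 H:3 O:2
  + CH3 → C:1 H:3
Element totals:
  C: 6
  H: 10
  O: 2
Molecular formula: C6H10O2.
  M = 6(12.011) + 10(1.008) + 2(15.999)
    = 72.066 + 10.080 + 31.998 = 114.144

114.14 g/mol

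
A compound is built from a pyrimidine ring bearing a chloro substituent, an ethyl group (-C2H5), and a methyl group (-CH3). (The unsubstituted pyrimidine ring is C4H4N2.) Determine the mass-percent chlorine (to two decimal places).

Atom tally by fragment:
  pyrimidine ring core → C:4 H:4 N:2
  (− 3 ring H displaced by substituents)
  + Cl → Cl:1
  + C2H5 → C:2 H:5
  + CH3 → C:1 H:3
Element totals:
  C: 7
  H: 9
  Cl: 1
  N: 2
Molecular formula: C7H9ClN2.
Molar mass = 156.613 g/mol.
Mass from Cl: 1 × 35.45 = 35.450 g/mol.
%Cl = 35.450 / 156.613 × 100 = 22.64%.

22.64%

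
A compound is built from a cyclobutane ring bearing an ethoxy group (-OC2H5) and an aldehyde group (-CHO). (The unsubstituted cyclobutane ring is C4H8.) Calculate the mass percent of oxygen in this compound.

24.97%

Atom tally by fragment:
  cyclobutane ring core → C:4 H:8
  (− 2 ring H displaced by substituents)
  + OC2H5 → C:2 H:5 O:1
  + CHO → C:1 H:1 O:1
Element totals:
  C: 7
  H: 12
  O: 2
Molecular formula: C7H12O2.
Molar mass = 128.171 g/mol.
Mass from O: 2 × 15.999 = 31.998 g/mol.
%O = 31.998 / 128.171 × 100 = 24.97%.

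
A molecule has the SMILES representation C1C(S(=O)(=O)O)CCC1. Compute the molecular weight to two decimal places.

150.19 g/mol

Atom tally by fragment:
  cyclopentane ring core → C:5 H:10
  (− 1 ring H displaced by substituents)
  + SO3H → S:1 O:3 H:1
Element totals:
  C: 5
  H: 10
  O: 3
  S: 1
Molecular formula: C5H10O3S.
  M = 5(12.011) + 10(1.008) + 3(15.999) + 32.06
    = 60.055 + 10.080 + 47.997 + 32.060 = 150.192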